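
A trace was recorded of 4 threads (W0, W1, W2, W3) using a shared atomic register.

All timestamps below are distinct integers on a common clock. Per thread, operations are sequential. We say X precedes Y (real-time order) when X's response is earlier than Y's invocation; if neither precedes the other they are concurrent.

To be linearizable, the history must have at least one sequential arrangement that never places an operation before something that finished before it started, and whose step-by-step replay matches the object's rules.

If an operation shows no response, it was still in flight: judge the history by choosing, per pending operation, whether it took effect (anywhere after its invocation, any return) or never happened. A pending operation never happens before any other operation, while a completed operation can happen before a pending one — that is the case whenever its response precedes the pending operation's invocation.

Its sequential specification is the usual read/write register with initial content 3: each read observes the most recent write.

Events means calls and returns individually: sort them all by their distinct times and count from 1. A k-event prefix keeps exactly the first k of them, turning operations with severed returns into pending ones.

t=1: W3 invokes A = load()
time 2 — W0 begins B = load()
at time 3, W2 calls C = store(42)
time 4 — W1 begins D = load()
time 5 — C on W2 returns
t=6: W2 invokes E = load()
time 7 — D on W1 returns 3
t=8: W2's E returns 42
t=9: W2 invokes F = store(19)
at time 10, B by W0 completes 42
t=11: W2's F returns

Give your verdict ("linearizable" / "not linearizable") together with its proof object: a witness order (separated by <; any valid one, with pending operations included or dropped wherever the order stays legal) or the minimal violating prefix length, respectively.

step 1: A load() (pending, included) — value 3
step 2: D load() → 3 — value 3
step 3: C store(42) — value 42
step 4: B load() → 42 — value 42
step 5: E load() → 42 — value 42
step 6: F store(19) — value 19

linearizable — witness: A < D < C < B < E < F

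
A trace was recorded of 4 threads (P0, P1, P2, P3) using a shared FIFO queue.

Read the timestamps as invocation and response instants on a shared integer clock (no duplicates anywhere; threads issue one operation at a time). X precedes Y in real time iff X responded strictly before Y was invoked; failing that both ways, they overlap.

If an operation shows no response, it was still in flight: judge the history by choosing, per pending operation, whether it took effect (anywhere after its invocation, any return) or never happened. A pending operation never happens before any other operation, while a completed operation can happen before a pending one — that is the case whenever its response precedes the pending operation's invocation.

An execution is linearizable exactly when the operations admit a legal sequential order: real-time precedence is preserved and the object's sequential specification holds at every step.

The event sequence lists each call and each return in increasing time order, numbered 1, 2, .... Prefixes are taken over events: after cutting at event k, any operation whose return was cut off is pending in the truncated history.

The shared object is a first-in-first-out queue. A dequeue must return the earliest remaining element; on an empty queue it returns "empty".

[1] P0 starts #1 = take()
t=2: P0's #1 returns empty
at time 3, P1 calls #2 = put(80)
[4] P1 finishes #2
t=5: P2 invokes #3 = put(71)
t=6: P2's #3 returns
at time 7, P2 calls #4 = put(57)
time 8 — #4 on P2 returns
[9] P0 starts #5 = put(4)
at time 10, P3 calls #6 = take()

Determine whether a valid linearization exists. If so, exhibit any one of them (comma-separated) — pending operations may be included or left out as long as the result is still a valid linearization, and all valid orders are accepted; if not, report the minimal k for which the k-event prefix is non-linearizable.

step 1: #1 take() → empty — queue <>
step 2: #2 put(80) — queue <80>
step 3: #3 put(71) — queue <80,71>
step 4: #4 put(57) — queue <80,71,57>

linearizable — witness: #1, #2, #3, #4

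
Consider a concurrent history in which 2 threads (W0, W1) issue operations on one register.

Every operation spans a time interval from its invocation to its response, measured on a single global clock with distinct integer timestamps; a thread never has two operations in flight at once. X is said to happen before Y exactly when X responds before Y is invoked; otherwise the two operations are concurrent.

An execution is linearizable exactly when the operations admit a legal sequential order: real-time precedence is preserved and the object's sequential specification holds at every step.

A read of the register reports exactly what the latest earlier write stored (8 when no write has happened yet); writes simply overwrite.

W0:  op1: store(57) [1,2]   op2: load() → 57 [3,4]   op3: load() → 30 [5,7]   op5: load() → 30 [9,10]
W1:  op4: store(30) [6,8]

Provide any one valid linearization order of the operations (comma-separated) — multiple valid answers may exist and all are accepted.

op1, op2, op4, op3, op5

1. op1 store(57), leaving value 57
2. op2 load() → 57, leaving value 57
3. op4 store(30), leaving value 30
4. op3 load() → 30, leaving value 30
5. op5 load() → 30, leaving value 30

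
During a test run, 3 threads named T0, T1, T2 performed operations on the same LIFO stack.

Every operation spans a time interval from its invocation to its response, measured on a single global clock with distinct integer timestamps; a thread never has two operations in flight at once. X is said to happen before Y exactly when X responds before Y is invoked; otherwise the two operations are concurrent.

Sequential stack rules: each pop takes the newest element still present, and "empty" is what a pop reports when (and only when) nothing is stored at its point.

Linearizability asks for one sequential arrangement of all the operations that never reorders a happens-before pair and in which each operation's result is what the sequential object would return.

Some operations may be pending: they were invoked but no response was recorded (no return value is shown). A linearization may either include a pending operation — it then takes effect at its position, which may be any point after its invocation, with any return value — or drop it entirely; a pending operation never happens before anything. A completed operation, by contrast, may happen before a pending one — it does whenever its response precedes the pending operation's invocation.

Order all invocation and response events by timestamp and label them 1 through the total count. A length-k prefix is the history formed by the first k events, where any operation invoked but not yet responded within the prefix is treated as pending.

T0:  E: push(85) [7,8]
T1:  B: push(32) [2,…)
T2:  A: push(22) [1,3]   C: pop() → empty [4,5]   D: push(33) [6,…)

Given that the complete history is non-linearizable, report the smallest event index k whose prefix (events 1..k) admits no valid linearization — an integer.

events 1..4 are still linearizable — one witness is A:
after step 1 (A push(22)): stack <22>
with event 5 included (C responding at time 5), all real-time-consistent orders fail
every completion of the 1 pending operation (B) was checked; none linearizes
take A, C (pending dropped): step 2 already fails, because C pop() → empty cannot occur there

5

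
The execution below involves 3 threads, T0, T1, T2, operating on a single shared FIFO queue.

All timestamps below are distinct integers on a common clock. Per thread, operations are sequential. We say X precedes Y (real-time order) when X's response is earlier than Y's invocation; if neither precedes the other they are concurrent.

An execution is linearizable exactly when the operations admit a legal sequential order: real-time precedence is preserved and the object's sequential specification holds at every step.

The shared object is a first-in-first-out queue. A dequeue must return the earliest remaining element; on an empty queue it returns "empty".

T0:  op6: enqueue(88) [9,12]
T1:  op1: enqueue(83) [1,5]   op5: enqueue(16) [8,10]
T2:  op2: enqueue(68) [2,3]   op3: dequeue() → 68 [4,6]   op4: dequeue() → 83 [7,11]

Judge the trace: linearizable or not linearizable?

witness order: op2, op1, op3, op4, op5, op6
step 1: op2 enqueue(68) — queue <68>
step 2: op1 enqueue(83) — queue <68,83>
step 3: op3 dequeue() → 68 — queue <83>
step 4: op4 dequeue() → 83 — queue <>
step 5: op5 enqueue(16) — queue <16>
step 6: op6 enqueue(88) — queue <16,88>

linearizable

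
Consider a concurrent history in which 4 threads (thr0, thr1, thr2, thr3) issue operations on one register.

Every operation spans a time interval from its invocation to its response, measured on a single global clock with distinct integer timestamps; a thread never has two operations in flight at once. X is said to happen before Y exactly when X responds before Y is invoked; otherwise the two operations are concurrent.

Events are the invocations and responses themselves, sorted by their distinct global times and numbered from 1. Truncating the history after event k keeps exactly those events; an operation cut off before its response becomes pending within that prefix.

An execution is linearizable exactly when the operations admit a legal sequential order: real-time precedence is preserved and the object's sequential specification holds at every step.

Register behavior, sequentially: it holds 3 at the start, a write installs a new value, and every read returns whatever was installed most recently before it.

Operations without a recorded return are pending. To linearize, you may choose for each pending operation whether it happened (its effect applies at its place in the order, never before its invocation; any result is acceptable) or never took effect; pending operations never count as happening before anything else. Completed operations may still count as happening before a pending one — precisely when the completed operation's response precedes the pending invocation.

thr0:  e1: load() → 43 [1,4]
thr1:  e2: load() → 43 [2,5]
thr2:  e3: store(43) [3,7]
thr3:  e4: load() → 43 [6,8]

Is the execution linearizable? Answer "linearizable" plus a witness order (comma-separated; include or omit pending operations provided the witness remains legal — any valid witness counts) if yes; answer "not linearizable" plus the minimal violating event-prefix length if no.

linearizable — witness: e3, e1, e2, e4

1. e3 store(43), leaving value 43
2. e1 load() → 43, leaving value 43
3. e2 load() → 43, leaving value 43
4. e4 load() → 43, leaving value 43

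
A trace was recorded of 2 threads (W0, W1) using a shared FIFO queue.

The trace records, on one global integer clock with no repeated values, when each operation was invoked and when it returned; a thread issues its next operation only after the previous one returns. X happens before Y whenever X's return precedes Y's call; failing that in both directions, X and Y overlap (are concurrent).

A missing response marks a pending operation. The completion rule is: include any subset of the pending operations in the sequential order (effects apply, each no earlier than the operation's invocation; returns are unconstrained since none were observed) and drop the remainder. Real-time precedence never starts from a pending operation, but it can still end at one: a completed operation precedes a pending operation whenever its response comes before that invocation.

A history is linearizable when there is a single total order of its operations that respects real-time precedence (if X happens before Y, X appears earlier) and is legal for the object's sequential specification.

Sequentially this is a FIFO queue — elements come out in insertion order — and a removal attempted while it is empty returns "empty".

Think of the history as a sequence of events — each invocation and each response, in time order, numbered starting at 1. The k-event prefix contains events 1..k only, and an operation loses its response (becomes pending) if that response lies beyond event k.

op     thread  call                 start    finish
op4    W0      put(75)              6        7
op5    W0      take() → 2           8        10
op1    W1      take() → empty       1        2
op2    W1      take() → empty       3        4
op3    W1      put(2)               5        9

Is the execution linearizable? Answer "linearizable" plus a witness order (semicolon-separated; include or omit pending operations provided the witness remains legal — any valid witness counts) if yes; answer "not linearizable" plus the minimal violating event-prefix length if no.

linearizable — witness: op1; op2; op3; op4; op5

1. op1 take() → empty, leaving queue <>
2. op2 take() → empty, leaving queue <>
3. op3 put(2), leaving queue <2>
4. op4 put(75), leaving queue <2,75>
5. op5 take() → 2, leaving queue <75>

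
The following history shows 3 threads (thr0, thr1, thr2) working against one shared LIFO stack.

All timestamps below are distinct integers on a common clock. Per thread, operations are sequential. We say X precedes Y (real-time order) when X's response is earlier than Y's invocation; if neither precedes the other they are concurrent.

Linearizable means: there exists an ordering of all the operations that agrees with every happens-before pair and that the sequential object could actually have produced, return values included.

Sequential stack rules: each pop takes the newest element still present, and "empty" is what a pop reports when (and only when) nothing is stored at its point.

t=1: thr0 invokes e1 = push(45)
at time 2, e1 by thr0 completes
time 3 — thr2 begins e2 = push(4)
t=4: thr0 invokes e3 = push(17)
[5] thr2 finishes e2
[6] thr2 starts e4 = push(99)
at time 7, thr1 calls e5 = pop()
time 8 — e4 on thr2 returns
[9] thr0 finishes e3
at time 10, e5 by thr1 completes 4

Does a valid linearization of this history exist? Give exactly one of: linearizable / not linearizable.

linearizable

a witness: e1, e2, e5, e3, e4
1. e1 push(45), leaving stack <45>
2. e2 push(4), leaving stack <45,4>
3. e5 pop() → 4, leaving stack <45>
4. e3 push(17), leaving stack <45,17>
5. e4 push(99), leaving stack <45,17,99>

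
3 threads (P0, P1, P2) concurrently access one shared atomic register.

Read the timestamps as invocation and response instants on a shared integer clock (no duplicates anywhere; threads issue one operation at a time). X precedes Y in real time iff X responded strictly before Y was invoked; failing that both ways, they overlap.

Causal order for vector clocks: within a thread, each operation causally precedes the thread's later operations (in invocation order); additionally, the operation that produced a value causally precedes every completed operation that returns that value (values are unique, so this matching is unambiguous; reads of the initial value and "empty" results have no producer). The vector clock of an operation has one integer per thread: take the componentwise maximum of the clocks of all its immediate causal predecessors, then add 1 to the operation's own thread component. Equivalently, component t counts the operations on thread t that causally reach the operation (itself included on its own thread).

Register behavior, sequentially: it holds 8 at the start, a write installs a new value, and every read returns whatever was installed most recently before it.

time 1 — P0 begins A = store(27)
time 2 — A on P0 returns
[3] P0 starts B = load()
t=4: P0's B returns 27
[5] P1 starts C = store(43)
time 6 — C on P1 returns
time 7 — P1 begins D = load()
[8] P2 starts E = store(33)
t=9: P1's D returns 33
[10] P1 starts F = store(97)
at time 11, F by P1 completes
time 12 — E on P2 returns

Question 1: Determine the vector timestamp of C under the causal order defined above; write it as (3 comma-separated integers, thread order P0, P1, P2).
invoked at 8, E has no predecessors; its own P2 bump gives (0, 0, 1)
invoked at 5, C has no predecessors; its own P1 bump gives (0, 1, 0)
invoked at 1, A has no predecessors; its own P0 bump gives (1, 0, 0)
from VC(A)=(1, 0, 0), B (invoked 3) maxes components and bumps P0 → (2, 0, 0)
from VC(C)=(0, 1, 0), VC(E)=(0, 0, 1), D (invoked 7) maxes components and bumps P1 → (0, 2, 1)
from VC(D)=(0, 2, 1), F (invoked 10) maxes components and bumps P1 → (0, 3, 1)
target: VC(C) = (0, 1, 0)

(0, 1, 0)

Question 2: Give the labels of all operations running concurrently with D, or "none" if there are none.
D runs from 7 to 9; window-overlapping ops are concurrent
A [1,2]: before
B [3,4]: before
C [5,6]: before
E [8,12]: concurrent
F [10,11]: after

E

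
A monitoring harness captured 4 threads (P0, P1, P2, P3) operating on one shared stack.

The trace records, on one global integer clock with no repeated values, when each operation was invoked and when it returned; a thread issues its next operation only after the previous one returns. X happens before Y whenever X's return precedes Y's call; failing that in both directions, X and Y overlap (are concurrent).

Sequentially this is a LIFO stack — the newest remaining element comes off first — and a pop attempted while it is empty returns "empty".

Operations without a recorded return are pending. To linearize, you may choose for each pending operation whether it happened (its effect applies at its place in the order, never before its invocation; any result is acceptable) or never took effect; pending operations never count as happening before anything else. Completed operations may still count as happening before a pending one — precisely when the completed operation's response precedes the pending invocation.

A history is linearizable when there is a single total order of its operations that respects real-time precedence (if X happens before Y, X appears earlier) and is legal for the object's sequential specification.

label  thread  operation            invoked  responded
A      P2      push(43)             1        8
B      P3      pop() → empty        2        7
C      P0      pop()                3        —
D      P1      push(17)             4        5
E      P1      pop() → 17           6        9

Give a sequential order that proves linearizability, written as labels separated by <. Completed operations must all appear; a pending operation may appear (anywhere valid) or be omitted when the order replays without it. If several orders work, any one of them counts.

after step 1 (A push(43)): stack <43>
after step 2 (C pop() (pending, included)): stack <>
after step 3 (B pop() → empty): stack <>
after step 4 (D push(17)): stack <17>
after step 5 (E pop() → 17): stack <>

A < C < B < D < E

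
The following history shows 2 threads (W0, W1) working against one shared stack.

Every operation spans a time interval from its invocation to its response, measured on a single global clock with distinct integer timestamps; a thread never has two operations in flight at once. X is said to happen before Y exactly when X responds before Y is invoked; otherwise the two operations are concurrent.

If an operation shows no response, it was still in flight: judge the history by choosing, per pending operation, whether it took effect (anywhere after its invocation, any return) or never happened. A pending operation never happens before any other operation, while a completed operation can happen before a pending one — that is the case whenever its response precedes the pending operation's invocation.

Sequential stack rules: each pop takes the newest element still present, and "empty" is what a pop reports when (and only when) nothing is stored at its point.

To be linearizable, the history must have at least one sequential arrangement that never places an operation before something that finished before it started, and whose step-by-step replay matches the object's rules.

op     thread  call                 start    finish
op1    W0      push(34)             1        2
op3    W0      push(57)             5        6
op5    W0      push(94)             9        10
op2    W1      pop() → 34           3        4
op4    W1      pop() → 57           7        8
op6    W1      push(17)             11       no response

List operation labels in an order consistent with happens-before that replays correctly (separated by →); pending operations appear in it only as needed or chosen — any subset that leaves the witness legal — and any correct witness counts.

step 1: op1 push(34) — stack <34>
step 2: op2 pop() → 34 — stack <>
step 3: op3 push(57) — stack <57>
step 4: op4 pop() → 57 — stack <>
step 5: op5 push(94) — stack <94>

op1 → op2 → op3 → op4 → op5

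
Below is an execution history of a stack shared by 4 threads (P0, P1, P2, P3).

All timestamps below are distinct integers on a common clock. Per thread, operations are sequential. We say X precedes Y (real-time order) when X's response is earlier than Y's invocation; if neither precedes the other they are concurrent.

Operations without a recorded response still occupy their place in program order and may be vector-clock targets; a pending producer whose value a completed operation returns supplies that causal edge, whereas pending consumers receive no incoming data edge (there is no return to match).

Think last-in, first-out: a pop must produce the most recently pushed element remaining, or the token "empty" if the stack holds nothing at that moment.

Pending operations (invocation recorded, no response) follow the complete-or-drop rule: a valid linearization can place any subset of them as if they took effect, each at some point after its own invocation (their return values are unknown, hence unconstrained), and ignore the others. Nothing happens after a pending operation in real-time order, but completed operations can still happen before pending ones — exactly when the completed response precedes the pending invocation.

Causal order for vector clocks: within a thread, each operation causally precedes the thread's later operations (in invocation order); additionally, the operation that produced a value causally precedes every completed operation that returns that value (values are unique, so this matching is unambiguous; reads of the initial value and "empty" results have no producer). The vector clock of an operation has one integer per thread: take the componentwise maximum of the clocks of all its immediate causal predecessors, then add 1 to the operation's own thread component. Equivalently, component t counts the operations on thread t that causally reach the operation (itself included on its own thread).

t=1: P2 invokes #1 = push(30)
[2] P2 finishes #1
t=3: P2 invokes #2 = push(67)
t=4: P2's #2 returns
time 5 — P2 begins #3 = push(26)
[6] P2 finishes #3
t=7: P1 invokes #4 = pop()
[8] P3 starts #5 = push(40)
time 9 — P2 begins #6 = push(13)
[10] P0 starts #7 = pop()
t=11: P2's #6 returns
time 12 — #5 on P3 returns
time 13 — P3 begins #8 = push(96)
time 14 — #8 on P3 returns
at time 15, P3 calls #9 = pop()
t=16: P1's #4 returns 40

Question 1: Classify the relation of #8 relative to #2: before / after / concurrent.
#8 spans [13,14], #2 spans [3,4]
resp(#2)=4 < inv(#8)=13

after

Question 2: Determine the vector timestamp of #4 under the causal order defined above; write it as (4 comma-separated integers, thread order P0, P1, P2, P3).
root op #5, invoked 8: fresh clock plus P3's own tick → (0, 0, 0, 1)
root op #1, invoked 1: fresh clock plus P2's own tick → (0, 0, 1, 0)
root op #7, invoked 10: fresh clock plus P0's own tick → (1, 0, 0, 0)
from VC(#5)=(0, 0, 0, 1), #8 (invoked 13) maxes components and bumps P3 → (0, 0, 0, 2)
from VC(#1)=(0, 0, 1, 0), #2 (invoked 3) maxes components and bumps P2 → (0, 0, 2, 0)
from VC(#5)=(0, 0, 0, 1), #4 (invoked 7) maxes components and bumps P1 → (0, 1, 0, 1)
from VC(#8)=(0, 0, 0, 2), #9 (invoked 15) maxes components and bumps P3 → (0, 0, 0, 3)
from VC(#2)=(0, 0, 2, 0), #3 (invoked 5) maxes components and bumps P2 → (0, 0, 3, 0)
from VC(#3)=(0, 0, 3, 0), #6 (invoked 9) maxes components and bumps P2 → (0, 0, 4, 0)
target: VC(#4) = (0, 1, 0, 1)

(0, 1, 0, 1)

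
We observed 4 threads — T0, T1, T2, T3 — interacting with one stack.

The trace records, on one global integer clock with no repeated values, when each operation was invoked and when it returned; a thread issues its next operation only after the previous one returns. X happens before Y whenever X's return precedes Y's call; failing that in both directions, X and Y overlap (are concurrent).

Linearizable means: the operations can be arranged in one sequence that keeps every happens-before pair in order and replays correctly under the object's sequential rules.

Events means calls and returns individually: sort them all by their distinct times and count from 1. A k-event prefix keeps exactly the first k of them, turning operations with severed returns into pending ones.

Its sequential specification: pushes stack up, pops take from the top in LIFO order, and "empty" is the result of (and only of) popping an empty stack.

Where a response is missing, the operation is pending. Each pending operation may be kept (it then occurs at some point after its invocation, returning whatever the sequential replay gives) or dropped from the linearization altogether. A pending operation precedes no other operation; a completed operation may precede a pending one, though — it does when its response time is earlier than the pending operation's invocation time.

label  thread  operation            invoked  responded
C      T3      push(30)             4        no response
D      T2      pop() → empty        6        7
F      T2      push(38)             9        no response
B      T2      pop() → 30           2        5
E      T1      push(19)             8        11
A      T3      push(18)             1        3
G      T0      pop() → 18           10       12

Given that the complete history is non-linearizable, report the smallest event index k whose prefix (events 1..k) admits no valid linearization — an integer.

7

events 1..6 are linearizable, e.g. via A, C, B:
step 1: A push(18) — stack <18>
step 2: C push(30) (pending, included) — stack <18,30>
step 3: B pop() → 30 — stack <18>
once event 7 joins (D's response, time 7), exhaustive search finds no witness
including or dropping the 1 pending operation (C) in any combination fails
one such order, A, B, D (pending dropped), breaks at step 2 where B pop() → 30 is illegal
one such order, B, A, D (pending dropped), breaks at step 1 where B pop() → 30 is illegal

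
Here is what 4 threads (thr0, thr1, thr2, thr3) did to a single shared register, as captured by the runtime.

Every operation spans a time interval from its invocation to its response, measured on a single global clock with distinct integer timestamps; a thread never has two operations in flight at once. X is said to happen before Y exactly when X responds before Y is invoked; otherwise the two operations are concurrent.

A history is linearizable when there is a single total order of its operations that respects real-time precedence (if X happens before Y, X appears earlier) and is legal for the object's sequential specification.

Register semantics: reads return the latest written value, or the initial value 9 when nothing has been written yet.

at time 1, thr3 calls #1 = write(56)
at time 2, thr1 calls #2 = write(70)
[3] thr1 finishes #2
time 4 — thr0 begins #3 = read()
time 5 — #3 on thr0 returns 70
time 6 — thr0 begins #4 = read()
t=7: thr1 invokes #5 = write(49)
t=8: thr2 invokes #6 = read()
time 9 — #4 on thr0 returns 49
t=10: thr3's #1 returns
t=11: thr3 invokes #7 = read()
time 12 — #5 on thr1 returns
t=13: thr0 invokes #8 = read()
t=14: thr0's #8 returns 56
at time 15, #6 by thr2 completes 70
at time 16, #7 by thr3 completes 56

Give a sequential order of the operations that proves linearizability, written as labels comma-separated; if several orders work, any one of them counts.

#2, #3, #6, #5, #4, #1, #7, #8

after step 1 (#2 write(70)): value 70
after step 2 (#3 read() → 70): value 70
after step 3 (#6 read() → 70): value 70
after step 4 (#5 write(49)): value 49
after step 5 (#4 read() → 49): value 49
after step 6 (#1 write(56)): value 56
after step 7 (#7 read() → 56): value 56
after step 8 (#8 read() → 56): value 56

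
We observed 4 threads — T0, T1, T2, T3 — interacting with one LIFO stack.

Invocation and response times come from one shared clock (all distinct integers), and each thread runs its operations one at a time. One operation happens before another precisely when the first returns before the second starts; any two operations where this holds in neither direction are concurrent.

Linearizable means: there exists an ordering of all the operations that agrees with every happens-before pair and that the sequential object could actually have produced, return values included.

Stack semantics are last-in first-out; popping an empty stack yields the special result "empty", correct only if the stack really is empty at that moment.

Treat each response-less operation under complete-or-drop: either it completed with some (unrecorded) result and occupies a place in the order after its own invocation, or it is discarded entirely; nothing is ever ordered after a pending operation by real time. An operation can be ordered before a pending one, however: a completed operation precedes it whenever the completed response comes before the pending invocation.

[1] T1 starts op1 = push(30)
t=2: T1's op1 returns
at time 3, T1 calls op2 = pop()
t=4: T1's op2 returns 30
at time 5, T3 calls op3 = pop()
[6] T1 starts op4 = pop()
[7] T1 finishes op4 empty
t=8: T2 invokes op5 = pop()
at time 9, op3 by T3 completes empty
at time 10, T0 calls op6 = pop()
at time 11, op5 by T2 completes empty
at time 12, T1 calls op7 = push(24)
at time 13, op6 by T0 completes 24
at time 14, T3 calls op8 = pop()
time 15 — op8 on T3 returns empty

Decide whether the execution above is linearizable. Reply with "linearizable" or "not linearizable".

one valid linearization: op1, op2, op3, op4, op5, op7, op6, op8
1. op1 push(30), leaving stack <30>
2. op2 pop() → 30, leaving stack <>
3. op3 pop() → empty, leaving stack <>
4. op4 pop() → empty, leaving stack <>
5. op5 pop() → empty, leaving stack <>
6. op7 push(24) (pending, included), leaving stack <24>
7. op6 pop() → 24, leaving stack <>
8. op8 pop() → empty, leaving stack <>

linearizable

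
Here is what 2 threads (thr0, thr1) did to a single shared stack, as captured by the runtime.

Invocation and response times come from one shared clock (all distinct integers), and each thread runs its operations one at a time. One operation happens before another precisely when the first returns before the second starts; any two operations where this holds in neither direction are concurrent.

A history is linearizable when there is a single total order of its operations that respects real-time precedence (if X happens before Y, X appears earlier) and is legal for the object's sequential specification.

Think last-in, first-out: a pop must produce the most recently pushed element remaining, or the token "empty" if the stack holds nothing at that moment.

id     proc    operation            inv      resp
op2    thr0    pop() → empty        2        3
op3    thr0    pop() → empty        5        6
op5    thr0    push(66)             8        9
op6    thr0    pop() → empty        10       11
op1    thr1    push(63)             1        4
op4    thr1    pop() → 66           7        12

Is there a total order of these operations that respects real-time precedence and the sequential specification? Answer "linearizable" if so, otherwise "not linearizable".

already the first 6 events (up to op3's response at time 6) admit no linearization; the first 5 still do
checked exhaustively: 2 real-time-consistent orders of 3 completed operations, zero legal stack replays
take op1, op2, op3: step 2 already fails, because op2 pop() → empty cannot occur there
take op2, op1, op3: step 3 already fails, because op3 pop() → empty cannot occur there

not linearizable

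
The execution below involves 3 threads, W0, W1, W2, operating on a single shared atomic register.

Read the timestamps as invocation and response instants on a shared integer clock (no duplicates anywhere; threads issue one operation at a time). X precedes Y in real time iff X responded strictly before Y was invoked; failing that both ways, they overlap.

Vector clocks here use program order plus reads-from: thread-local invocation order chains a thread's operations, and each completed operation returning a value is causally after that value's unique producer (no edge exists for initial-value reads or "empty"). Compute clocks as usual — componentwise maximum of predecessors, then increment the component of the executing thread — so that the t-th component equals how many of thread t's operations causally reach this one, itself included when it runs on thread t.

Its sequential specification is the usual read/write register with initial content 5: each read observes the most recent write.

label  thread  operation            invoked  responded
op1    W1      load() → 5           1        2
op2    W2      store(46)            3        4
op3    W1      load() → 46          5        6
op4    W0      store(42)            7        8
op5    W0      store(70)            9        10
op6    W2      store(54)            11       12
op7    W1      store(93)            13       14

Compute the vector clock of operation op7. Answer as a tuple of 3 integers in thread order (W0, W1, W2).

(0, 3, 1)

root op op2, invoked 3: fresh clock plus W2's own tick → (0, 0, 1)
root op op1, invoked 1: fresh clock plus W1's own tick → (0, 1, 0)
root op op4, invoked 7: fresh clock plus W0's own tick → (1, 0, 0)
op6, invoked 11, takes VC(op2)=(0, 0, 1) under max, adds 1 for W2 → (0, 0, 2)
op5, invoked 9, takes VC(op4)=(1, 0, 0) under max, adds 1 for W0 → (2, 0, 0)
op3, invoked 5, takes VC(op1)=(0, 1, 0), VC(op2)=(0, 0, 1) under max, adds 1 for W1 → (0, 2, 1)
op7, invoked 13, takes VC(op3)=(0, 2, 1) under max, adds 1 for W1 → (0, 3, 1)
target: VC(op7) = (0, 3, 1)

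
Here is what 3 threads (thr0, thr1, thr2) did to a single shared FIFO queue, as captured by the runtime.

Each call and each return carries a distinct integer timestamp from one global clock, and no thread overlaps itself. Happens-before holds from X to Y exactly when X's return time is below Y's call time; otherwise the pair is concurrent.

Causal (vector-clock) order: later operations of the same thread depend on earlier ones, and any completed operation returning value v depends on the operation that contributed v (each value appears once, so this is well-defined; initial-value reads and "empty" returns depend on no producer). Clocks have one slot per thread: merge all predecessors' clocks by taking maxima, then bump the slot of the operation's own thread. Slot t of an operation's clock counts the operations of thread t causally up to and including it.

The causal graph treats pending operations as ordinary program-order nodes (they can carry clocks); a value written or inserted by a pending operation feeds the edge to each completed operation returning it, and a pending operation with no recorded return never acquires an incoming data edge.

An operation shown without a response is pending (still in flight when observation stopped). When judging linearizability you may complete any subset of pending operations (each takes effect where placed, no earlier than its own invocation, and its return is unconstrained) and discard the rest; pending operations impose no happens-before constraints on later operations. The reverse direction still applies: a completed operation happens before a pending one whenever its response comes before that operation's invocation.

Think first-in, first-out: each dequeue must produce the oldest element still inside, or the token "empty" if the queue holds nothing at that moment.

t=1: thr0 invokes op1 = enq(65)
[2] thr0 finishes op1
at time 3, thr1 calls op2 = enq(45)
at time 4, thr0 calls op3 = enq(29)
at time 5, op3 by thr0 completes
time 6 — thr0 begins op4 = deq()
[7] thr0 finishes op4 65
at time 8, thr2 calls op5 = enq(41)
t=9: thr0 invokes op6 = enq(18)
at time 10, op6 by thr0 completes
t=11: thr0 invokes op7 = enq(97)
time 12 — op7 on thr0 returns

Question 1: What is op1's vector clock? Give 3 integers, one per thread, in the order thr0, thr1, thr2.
Answer: (1, 0, 0)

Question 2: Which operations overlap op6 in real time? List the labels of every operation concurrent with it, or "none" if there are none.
Answer: op2, op5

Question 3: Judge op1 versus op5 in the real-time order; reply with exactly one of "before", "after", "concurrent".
Answer: before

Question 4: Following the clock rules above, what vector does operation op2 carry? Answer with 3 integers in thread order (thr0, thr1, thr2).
Answer: (0, 1, 0)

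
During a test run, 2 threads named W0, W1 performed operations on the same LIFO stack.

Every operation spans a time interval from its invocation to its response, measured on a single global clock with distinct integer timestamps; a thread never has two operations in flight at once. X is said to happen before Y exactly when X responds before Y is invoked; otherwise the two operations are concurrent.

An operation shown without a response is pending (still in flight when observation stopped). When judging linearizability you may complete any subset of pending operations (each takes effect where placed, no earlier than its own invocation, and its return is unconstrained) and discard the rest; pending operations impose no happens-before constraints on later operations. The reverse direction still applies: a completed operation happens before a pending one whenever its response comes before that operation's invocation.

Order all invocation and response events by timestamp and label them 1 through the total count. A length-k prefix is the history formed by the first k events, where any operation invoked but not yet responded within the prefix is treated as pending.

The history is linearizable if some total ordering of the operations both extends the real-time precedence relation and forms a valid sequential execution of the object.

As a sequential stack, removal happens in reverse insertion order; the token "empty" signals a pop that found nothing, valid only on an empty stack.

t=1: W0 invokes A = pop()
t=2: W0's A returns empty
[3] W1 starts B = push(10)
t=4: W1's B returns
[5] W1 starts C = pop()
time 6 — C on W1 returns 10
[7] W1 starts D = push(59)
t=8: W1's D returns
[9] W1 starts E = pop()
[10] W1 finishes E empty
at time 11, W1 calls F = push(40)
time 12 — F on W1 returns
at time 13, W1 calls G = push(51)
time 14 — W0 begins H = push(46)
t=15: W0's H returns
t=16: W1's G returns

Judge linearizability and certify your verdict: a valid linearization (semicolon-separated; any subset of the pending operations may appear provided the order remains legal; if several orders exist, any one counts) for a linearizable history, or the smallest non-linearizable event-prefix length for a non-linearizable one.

not linearizable — minimal violating prefix: 10 events

cut after 9 events: linearizable; cut after 10 events (E responds, time 10): not linearizable
the completed operations (5 total) allow one real-time order; the LIFO stack replay rejects it
take A, B, C, D, E: step 5 already fails, because E pop() → empty cannot occur there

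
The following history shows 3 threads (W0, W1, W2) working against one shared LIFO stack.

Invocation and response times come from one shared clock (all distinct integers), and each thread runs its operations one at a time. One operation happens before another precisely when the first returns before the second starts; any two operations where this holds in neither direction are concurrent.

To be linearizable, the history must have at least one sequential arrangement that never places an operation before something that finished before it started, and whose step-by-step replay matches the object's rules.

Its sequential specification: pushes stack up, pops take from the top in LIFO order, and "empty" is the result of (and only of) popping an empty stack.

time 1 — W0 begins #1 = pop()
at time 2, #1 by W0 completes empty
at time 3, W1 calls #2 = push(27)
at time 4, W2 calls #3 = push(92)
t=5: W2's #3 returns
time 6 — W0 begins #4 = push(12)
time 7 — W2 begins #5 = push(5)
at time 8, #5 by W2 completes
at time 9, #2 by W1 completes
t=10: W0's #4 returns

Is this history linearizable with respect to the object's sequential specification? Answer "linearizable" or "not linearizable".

linearizable

one valid linearization: #1, #2, #3, #4, #5
step 1: #1 pop() → empty — stack <>
step 2: #2 push(27) — stack <27>
step 3: #3 push(92) — stack <27,92>
step 4: #4 push(12) — stack <27,92,12>
step 5: #5 push(5) — stack <27,92,12,5>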